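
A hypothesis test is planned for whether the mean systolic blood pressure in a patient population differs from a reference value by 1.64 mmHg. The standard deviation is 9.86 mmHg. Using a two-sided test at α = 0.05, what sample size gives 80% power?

For a one-sample z-test, n = ((z_{α/2} + z_β)·σ/δ)².
z_{α/2} = 1.960 (two-sided α = 0.05); z_β = 0.842 (power 80% → β = 0.2).
n = (2.802 × 9.86 / 1.64)² = 283.79
Round up: n = 284.

284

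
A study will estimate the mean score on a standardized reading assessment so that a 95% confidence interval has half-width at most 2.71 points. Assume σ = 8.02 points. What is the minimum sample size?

n = 34

For a mean, the margin of error is E = z·σ/√n, so n = (zσ/E)².
At 95% confidence, z = 1.960.
n = (1.960 × 8.02 / 2.71)² = 33.65
Round up: n = 34.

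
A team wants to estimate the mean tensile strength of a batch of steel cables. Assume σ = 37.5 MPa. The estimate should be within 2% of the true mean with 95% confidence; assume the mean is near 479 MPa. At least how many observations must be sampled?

For a mean, the margin of error is E = z·σ/√n, so n = (zσ/E)².
At 95% confidence, z = 1.960.
E = 2% of 479 = 9.58 MPa.
n = (1.960 × 37.5 / 9.58)² = 58.86
Round up: n = 59.

n = 59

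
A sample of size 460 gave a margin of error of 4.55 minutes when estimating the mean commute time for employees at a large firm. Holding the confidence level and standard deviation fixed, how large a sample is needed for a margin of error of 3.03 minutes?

Margin of error scales as 1/√n, so n₂ = n₁·(E₁/E₂)².
n₂ = 460 × (4.55/3.03)² = 460 × 2.255 = 1037.30
Round up: n₂ = 1038.

1038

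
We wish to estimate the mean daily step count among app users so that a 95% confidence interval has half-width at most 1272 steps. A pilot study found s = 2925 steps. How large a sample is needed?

For a mean, the margin of error is E = z·σ/√n, so n = (zσ/E)².
At 95% confidence, z = 1.960.
n = (1.960 × 2925 / 1272)² = 20.31
Round up: n = 21.

21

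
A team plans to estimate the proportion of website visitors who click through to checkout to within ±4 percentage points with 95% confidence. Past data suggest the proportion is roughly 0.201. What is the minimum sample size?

For a proportion with margin E = 0.04 at 95% confidence, z = 1.960.
n = p̂(1−p̂)(z/E)² = 0.201 × 0.799 × (1.960/0.04)² = 385.60
Round up: n = 386.

386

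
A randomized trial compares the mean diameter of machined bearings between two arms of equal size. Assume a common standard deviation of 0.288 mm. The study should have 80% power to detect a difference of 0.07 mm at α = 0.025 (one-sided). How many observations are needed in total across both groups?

For two equal groups, n per group = 2·((z_α + z_β)·σ/δ)².
z_α = 1.960; z_β = 0.842 (power 80%).
n = 2 × (2.802 × 0.288 / 0.07)² = 2 × 132.90 = 265.80
Round up: n = 266 per group.
Total across both groups: 2 × 266 = 532.

532 total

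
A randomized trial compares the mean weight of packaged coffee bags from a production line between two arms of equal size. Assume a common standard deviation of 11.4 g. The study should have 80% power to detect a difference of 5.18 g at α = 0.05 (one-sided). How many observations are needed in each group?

60 per group

For two equal groups, n per group = 2·((z_α + z_β)·σ/δ)².
z_α = 1.645; z_β = 0.842 (power 80%).
n = 2 × (2.487 × 11.4 / 5.18)² = 2 × 29.96 = 59.92
Round up: n = 60 per group.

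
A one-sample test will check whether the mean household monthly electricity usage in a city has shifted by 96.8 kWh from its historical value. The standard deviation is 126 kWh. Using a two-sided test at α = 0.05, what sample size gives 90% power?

For a one-sample z-test, n = ((z_{α/2} + z_β)·σ/δ)².
z_{α/2} = 1.960 (two-sided α = 0.05); z_β = 1.282 (power 90% → β = 0.1).
n = (3.242 × 126 / 96.8)² = 17.81
Round up: n = 18.

18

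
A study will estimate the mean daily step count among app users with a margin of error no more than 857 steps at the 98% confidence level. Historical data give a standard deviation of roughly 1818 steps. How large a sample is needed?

For a mean, the margin of error is E = z·σ/√n, so n = (zσ/E)².
At 98% confidence, z = 2.326.
n = (2.326 × 1818 / 857)² = 24.35
Round up: n = 25.

25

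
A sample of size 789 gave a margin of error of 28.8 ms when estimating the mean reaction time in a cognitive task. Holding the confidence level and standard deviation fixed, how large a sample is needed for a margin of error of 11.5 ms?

4949

Margin of error scales as 1/√n, so n₂ = n₁·(E₁/E₂)².
n₂ = 789 × (28.8/11.5)² = 789 × 6.272 = 4948.61
Round up: n₂ = 4949.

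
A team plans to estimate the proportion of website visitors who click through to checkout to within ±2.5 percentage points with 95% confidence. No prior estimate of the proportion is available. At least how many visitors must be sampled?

1537

For a proportion with margin E = 0.025 at 95% confidence, z = 1.960.
With no prior estimate, use p = 0.5, which maximizes p(1−p) at 0.25.
n = 0.25 × (z/E)² = 0.25 × (1.960/0.025)² = 1536.64
Round up: n = 1537.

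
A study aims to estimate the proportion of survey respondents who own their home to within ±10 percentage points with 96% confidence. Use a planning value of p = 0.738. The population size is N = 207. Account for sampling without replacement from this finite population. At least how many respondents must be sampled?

For a proportion with margin E = 0.1 at 96% confidence, z = 2.054.
n = p̂(1−p̂)(z/E)² = 0.738 × 0.262 × (2.054/0.1)² = 81.58 — call this n₀.
Finite-population correction with N = 207: n = n₀ / (1 + (n₀−1)/N) = 81.58 / 1.389 = 58.73
Round up: n = 59.

59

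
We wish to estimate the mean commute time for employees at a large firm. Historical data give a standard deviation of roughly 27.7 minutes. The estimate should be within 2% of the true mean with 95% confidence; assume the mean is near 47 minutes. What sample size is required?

3336

For a mean, the margin of error is E = z·σ/√n, so n = (zσ/E)².
At 95% confidence, z = 1.960.
E = 2% of 47 = 0.94 minutes.
n = (1.960 × 27.7 / 0.94)² = 3335.92
Round up: n = 3336.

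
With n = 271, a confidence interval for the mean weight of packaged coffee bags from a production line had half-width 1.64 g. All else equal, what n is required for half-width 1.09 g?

n = 614

Margin of error scales as 1/√n, so n₂ = n₁·(E₁/E₂)².
n₂ = 271 × (1.64/1.09)² = 271 × 2.264 = 613.54
Round up: n₂ = 614.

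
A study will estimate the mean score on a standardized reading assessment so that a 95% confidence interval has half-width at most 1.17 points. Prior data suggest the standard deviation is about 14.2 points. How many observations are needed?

For a mean, the margin of error is E = z·σ/√n, so n = (zσ/E)².
At 95% confidence, z = 1.960.
n = (1.960 × 14.2 / 1.17)² = 565.87
Round up: n = 566.

566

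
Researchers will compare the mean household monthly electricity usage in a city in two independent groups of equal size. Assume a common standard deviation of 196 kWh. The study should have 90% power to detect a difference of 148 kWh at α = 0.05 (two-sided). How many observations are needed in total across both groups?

For two equal groups, n per group = 2·((z_{α/2} + z_β)·σ/δ)².
z_{α/2} = 1.960; z_β = 1.282 (power 90%).
n = 2 × (3.242 × 196 / 148)² = 2 × 18.43 = 36.86
Round up: n = 37 per group.
Total across both groups: 2 × 37 = 74.

74 total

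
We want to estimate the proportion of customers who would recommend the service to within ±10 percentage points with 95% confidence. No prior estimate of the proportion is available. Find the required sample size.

n = 97

For a proportion with margin E = 0.1 at 95% confidence, z = 1.960.
With no prior estimate, use p = 0.5, which maximizes p(1−p) at 0.25.
n = 0.25 × (z/E)² = 0.25 × (1.960/0.1)² = 96.04
Round up: n = 97.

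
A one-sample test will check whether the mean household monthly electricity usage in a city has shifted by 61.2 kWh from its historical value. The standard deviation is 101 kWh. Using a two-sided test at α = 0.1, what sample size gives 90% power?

For a one-sample z-test, n = ((z_{α/2} + z_β)·σ/δ)².
z_{α/2} = 1.645 (two-sided α = 0.1); z_β = 1.282 (power 90% → β = 0.1).
n = (2.927 × 101 / 61.2)² = 23.33
Round up: n = 24.

24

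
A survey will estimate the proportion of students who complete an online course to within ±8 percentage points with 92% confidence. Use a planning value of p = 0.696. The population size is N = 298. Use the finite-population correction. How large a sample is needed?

For a proportion with margin E = 0.08 at 92% confidence, z = 1.751.
n = p̂(1−p̂)(z/E)² = 0.696 × 0.304 × (1.751/0.08)² = 101.36 — call this n₀.
Finite-population correction with N = 298: n = n₀ / (1 + (n₀−1)/N) = 101.36 / 1.337 = 75.81
Round up: n = 76.

n = 76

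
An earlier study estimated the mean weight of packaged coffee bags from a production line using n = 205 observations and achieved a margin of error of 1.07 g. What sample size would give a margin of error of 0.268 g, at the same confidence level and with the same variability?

Margin of error scales as 1/√n, so n₂ = n₁·(E₁/E₂)².
n₂ = 205 × (1.07/0.268)² = 205 × 15.94 = 3267.70
Round up: n₂ = 3268.

n = 3268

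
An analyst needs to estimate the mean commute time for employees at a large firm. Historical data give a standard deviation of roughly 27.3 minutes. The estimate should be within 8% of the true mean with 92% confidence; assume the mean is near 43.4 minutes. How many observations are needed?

For a mean, the margin of error is E = z·σ/√n, so n = (zσ/E)².
At 92% confidence, z = 1.751.
E = 8% of 43.4 = 3.472 minutes.
n = (1.751 × 27.3 / 3.472)² = 189.56
Round up: n = 190.

n = 190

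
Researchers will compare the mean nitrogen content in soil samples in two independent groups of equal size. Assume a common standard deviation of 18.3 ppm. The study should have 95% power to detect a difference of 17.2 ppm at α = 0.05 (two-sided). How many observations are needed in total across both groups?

60 total

For two equal groups, n per group = 2·((z_{α/2} + z_β)·σ/δ)².
z_{α/2} = 1.960; z_β = 1.645 (power 95%).
n = 2 × (3.605 × 18.3 / 17.2)² = 2 × 14.71 = 29.42
Round up: n = 30 per group.
Total across both groups: 2 × 30 = 60.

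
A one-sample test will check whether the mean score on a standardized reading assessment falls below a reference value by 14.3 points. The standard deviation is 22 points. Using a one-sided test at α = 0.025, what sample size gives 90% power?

25

For a one-sample z-test, n = ((z_α + z_β)·σ/δ)².
z_α = 1.960 (one-sided α = 0.025); z_β = 1.282 (power 90% → β = 0.1).
n = (3.242 × 22 / 14.3)² = 24.88
Round up: n = 25.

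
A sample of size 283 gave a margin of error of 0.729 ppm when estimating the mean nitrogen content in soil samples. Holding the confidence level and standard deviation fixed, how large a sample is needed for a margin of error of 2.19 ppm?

Margin of error scales as 1/√n, so n₂ = n₁·(E₁/E₂)².
n₂ = 283 × (0.729/2.19)² = 283 × 0.1108 = 31.36
Round up: n₂ = 32.

32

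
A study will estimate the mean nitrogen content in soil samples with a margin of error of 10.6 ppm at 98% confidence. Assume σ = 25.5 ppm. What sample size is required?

For a mean, the margin of error is E = z·σ/√n, so n = (zσ/E)².
At 98% confidence, z = 2.326.
n = (2.326 × 25.5 / 10.6)² = 31.31
Round up: n = 32.

32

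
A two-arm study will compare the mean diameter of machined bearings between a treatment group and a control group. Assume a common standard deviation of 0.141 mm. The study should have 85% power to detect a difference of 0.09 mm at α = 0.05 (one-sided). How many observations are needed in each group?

36 per group

For two equal groups, n per group = 2·((z_α + z_β)·σ/δ)².
z_α = 1.645; z_β = 1.036 (power 85%).
n = 2 × (2.681 × 0.141 / 0.09)² = 2 × 17.64 = 35.28
Round up: n = 36 per group.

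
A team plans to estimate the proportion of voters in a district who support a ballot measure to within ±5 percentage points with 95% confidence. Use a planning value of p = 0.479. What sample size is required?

For a proportion with margin E = 0.05 at 95% confidence, z = 1.960.
n = p̂(1−p̂)(z/E)² = 0.479 × 0.521 × (1.960/0.05)² = 383.48
Round up: n = 384.

384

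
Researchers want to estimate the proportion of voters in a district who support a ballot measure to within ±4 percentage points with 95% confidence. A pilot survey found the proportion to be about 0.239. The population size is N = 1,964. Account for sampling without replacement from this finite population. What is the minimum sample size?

For a proportion with margin E = 0.04 at 95% confidence, z = 1.960.
n = p̂(1−p̂)(z/E)² = 0.239 × 0.761 × (1.960/0.04)² = 436.69 — call this n₀.
Finite-population correction with N = 1,964: n = n₀ / (1 + (n₀−1)/N) = 436.69 / 1.222 = 357.36
Round up: n = 358.

n = 358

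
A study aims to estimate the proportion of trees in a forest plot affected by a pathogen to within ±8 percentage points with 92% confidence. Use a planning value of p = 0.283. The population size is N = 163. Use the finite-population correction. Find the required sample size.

62

For a proportion with margin E = 0.08 at 92% confidence, z = 1.751.
n = p̂(1−p̂)(z/E)² = 0.283 × 0.717 × (1.751/0.08)² = 97.21 — call this n₀.
Finite-population correction with N = 163: n = n₀ / (1 + (n₀−1)/N) = 97.21 / 1.59 = 61.14
Round up: n = 62.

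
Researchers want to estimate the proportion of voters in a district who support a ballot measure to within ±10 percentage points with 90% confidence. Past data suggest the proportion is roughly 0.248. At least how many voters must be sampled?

For a proportion with margin E = 0.1 at 90% confidence, z = 1.645.
n = p̂(1−p̂)(z/E)² = 0.248 × 0.752 × (1.645/0.1)² = 50.47
Round up: n = 51.

51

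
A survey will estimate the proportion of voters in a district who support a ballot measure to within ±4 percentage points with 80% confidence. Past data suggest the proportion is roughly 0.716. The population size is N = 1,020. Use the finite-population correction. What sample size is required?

174

For a proportion with margin E = 0.04 at 80% confidence, z = 1.282.
n = p̂(1−p̂)(z/E)² = 0.716 × 0.284 × (1.282/0.04)² = 208.88 — call this n₀.
Finite-population correction with N = 1,020: n = n₀ / (1 + (n₀−1)/N) = 208.88 / 1.204 = 173.49
Round up: n = 174.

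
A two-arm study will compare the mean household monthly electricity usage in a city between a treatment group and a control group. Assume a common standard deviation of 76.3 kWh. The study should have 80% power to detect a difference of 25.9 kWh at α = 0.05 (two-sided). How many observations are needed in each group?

137 per group

For two equal groups, n per group = 2·((z_{α/2} + z_β)·σ/δ)².
z_{α/2} = 1.960; z_β = 0.842 (power 80%).
n = 2 × (2.802 × 76.3 / 25.9)² = 2 × 68.14 = 136.28
Round up: n = 137 per group.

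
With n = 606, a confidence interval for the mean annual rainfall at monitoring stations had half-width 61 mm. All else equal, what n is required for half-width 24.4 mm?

n = 3788

Margin of error scales as 1/√n, so n₂ = n₁·(E₁/E₂)².
n₂ = 606 × (61/24.4)² = 606 × 6.25 = 3787.50
Round up: n₂ = 3788.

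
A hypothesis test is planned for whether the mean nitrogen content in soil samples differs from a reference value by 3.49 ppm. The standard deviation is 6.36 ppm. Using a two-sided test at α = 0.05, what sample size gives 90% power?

For a one-sample z-test, n = ((z_{α/2} + z_β)·σ/δ)².
z_{α/2} = 1.960 (two-sided α = 0.05); z_β = 1.282 (power 90% → β = 0.1).
n = (3.242 × 6.36 / 3.49)² = 34.91
Round up: n = 35.

n = 35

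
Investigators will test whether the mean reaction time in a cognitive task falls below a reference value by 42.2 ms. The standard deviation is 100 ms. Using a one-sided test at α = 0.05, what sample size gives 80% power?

35

For a one-sample z-test, n = ((z_α + z_β)·σ/δ)².
z_α = 1.645 (one-sided α = 0.05); z_β = 0.842 (power 80% → β = 0.2).
n = (2.487 × 100 / 42.2)² = 34.73
Round up: n = 35.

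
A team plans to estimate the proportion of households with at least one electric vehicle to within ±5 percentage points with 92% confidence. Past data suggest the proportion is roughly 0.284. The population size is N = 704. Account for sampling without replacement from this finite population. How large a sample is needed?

185

For a proportion with margin E = 0.05 at 92% confidence, z = 1.751.
n = p̂(1−p̂)(z/E)² = 0.284 × 0.716 × (1.751/0.05)² = 249.38 — call this n₀.
Finite-population correction with N = 704: n = n₀ / (1 + (n₀−1)/N) = 249.38 / 1.353 = 184.32
Round up: n = 185.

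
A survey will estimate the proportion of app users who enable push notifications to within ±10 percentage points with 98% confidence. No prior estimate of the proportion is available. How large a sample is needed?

136

For a proportion with margin E = 0.1 at 98% confidence, z = 2.326.
With no prior estimate, use p = 0.5, which maximizes p(1−p) at 0.25.
n = 0.25 × (z/E)² = 0.25 × (2.326/0.1)² = 135.26
Round up: n = 136.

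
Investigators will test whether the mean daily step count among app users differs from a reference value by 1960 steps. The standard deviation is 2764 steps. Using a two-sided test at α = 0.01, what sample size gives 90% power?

n = 30

For a one-sample z-test, n = ((z_{α/2} + z_β)·σ/δ)².
z_{α/2} = 2.576 (two-sided α = 0.01); z_β = 1.282 (power 90% → β = 0.1).
n = (3.858 × 2764 / 1960)² = 29.60
Round up: n = 30.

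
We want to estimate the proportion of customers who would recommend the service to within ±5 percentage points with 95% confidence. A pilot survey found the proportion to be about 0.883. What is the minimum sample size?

For a proportion with margin E = 0.05 at 95% confidence, z = 1.960.
n = p̂(1−p̂)(z/E)² = 0.883 × 0.117 × (1.960/0.05)² = 158.75
Round up: n = 159.

159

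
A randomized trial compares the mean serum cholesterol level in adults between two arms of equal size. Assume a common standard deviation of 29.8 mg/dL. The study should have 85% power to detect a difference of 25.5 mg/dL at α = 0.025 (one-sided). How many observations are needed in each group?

25 per group

For two equal groups, n per group = 2·((z_α + z_β)·σ/δ)².
z_α = 1.960; z_β = 1.036 (power 85%).
n = 2 × (2.996 × 29.8 / 25.5)² = 2 × 12.26 = 24.52
Round up: n = 25 per group.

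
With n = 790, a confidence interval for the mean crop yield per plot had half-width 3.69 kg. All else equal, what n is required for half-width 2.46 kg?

1778

Margin of error scales as 1/√n, so n₂ = n₁·(E₁/E₂)².
n₂ = 790 × (3.69/2.46)² = 790 × 2.25 = 1777.50
Round up: n₂ = 1778.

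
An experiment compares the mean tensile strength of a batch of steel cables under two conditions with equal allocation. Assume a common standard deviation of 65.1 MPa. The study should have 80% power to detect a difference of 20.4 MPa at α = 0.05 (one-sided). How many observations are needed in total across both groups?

252 total

For two equal groups, n per group = 2·((z_α + z_β)·σ/δ)².
z_α = 1.645; z_β = 0.842 (power 80%).
n = 2 × (2.487 × 65.1 / 20.4)² = 2 × 62.99 = 125.98
Round up: n = 126 per group.
Total across both groups: 2 × 126 = 252.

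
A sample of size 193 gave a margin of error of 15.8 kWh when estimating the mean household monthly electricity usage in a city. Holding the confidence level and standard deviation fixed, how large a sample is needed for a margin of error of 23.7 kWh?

Margin of error scales as 1/√n, so n₂ = n₁·(E₁/E₂)².
n₂ = 193 × (15.8/23.7)² = 193 × 0.4444 = 85.77
Round up: n₂ = 86.

86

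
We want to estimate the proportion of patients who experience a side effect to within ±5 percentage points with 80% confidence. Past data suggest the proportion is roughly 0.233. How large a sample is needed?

118

For a proportion with margin E = 0.05 at 80% confidence, z = 1.282.
n = p̂(1−p̂)(z/E)² = 0.233 × 0.767 × (1.282/0.05)² = 117.49
Round up: n = 118.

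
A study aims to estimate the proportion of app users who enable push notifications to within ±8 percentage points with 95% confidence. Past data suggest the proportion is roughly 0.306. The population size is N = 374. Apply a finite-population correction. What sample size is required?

For a proportion with margin E = 0.08 at 95% confidence, z = 1.960.
n = p̂(1−p̂)(z/E)² = 0.306 × 0.694 × (1.960/0.08)² = 127.47 — call this n₀.
Finite-population correction with N = 374: n = n₀ / (1 + (n₀−1)/N) = 127.47 / 1.338 = 95.27
Round up: n = 96.

96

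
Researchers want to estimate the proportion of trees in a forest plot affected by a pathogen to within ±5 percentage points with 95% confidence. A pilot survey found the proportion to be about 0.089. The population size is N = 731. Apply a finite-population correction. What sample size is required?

For a proportion with margin E = 0.05 at 95% confidence, z = 1.960.
n = p̂(1−p̂)(z/E)² = 0.089 × 0.911 × (1.960/0.05)² = 124.59 — call this n₀.
Finite-population correction with N = 731: n = n₀ / (1 + (n₀−1)/N) = 124.59 / 1.169 = 106.58
Round up: n = 107.

107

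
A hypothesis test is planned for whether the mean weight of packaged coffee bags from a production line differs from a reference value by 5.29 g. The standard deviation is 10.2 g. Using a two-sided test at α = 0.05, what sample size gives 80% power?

For a one-sample z-test, n = ((z_{α/2} + z_β)·σ/δ)².
z_{α/2} = 1.960 (two-sided α = 0.05); z_β = 0.842 (power 80% → β = 0.2).
n = (2.802 × 10.2 / 5.29)² = 29.19
Round up: n = 30.

30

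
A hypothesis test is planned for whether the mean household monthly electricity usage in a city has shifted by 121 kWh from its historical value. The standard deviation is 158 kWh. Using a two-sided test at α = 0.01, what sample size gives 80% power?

20

For a one-sample z-test, n = ((z_{α/2} + z_β)·σ/δ)².
z_{α/2} = 2.576 (two-sided α = 0.01); z_β = 0.842 (power 80% → β = 0.2).
n = (3.418 × 158 / 121)² = 19.92
Round up: n = 20.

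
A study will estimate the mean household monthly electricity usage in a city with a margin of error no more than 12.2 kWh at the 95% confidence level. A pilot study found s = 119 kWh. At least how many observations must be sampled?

366

For a mean, the margin of error is E = z·σ/√n, so n = (zσ/E)².
At 95% confidence, z = 1.960.
n = (1.960 × 119 / 12.2)² = 365.50
Round up: n = 366.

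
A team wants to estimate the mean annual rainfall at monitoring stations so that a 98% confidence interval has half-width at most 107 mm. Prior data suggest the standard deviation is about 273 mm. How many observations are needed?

For a mean, the margin of error is E = z·σ/√n, so n = (zσ/E)².
At 98% confidence, z = 2.326.
n = (2.326 × 273 / 107)² = 35.22
Round up: n = 36.

n = 36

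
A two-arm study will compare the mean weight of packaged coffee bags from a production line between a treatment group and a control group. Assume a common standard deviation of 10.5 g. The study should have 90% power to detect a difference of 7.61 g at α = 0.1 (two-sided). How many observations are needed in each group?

33 per group

For two equal groups, n per group = 2·((z_{α/2} + z_β)·σ/δ)².
z_{α/2} = 1.645; z_β = 1.282 (power 90%).
n = 2 × (2.927 × 10.5 / 7.61)² = 2 × 16.31 = 32.62
Round up: n = 33 per group.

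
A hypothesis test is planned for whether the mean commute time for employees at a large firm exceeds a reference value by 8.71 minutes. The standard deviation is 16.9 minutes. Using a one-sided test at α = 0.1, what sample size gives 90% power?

For a one-sample z-test, n = ((z_α + z_β)·σ/δ)².
z_α = 1.282 (one-sided α = 0.1); z_β = 1.282 (power 90% → β = 0.1).
n = (2.564 × 16.9 / 8.71)² = 24.75
Round up: n = 25.

n = 25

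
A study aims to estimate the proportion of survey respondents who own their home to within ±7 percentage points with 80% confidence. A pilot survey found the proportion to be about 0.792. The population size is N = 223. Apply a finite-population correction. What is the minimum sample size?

n = 45

For a proportion with margin E = 0.07 at 80% confidence, z = 1.282.
n = p̂(1−p̂)(z/E)² = 0.792 × 0.208 × (1.282/0.07)² = 55.25 — call this n₀.
Finite-population correction with N = 223: n = n₀ / (1 + (n₀−1)/N) = 55.25 / 1.243 = 44.45
Round up: n = 45.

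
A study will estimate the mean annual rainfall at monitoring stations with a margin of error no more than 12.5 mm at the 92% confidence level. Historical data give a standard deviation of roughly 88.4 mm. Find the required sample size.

For a mean, the margin of error is E = z·σ/√n, so n = (zσ/E)².
At 92% confidence, z = 1.751.
n = (1.751 × 88.4 / 12.5)² = 153.34
Round up: n = 154.

n = 154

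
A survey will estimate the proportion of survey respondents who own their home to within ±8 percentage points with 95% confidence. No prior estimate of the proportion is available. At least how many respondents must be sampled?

151

For a proportion with margin E = 0.08 at 95% confidence, z = 1.960.
With no prior estimate, use p = 0.5, which maximizes p(1−p) at 0.25.
n = 0.25 × (z/E)² = 0.25 × (1.960/0.08)² = 150.06
Round up: n = 151.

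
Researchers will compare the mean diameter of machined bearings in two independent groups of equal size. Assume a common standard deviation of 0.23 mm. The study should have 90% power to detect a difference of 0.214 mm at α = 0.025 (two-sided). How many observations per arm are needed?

29 per group

For two equal groups, n per group = 2·((z_{α/2} + z_β)·σ/δ)².
z_{α/2} = 2.241; z_β = 1.282 (power 90%).
n = 2 × (3.523 × 0.23 / 0.214)² = 2 × 14.34 = 28.68
Round up: n = 29 per group.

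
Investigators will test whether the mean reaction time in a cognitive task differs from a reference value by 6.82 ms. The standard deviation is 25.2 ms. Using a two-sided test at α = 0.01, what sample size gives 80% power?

160

For a one-sample z-test, n = ((z_{α/2} + z_β)·σ/δ)².
z_{α/2} = 2.576 (two-sided α = 0.01); z_β = 0.842 (power 80% → β = 0.2).
n = (3.418 × 25.2 / 6.82)² = 159.51
Round up: n = 160.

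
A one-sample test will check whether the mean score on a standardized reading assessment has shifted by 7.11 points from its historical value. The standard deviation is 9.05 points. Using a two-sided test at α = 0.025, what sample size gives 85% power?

For a one-sample z-test, n = ((z_{α/2} + z_β)·σ/δ)².
z_{α/2} = 2.241 (two-sided α = 0.025); z_β = 1.036 (power 85% → β = 0.15).
n = (3.277 × 9.05 / 7.11)² = 17.40
Round up: n = 18.

18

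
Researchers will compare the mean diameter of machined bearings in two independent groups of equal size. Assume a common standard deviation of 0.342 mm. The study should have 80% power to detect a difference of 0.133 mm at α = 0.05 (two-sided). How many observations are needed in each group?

For two equal groups, n per group = 2·((z_{α/2} + z_β)·σ/δ)².
z_{α/2} = 1.960; z_β = 0.842 (power 80%).
n = 2 × (2.802 × 0.342 / 0.133)² = 2 × 51.91 = 103.82
Round up: n = 104 per group.

104 per group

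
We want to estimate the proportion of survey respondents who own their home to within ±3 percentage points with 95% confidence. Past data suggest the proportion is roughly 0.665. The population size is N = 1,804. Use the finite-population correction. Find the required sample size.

For a proportion with margin E = 0.03 at 95% confidence, z = 1.960.
n = p̂(1−p̂)(z/E)² = 0.665 × 0.335 × (1.960/0.03)² = 950.90 — call this n₀.
Finite-population correction with N = 1,804: n = n₀ / (1 + (n₀−1)/N) = 950.90 / 1.527 = 622.72
Round up: n = 623.

623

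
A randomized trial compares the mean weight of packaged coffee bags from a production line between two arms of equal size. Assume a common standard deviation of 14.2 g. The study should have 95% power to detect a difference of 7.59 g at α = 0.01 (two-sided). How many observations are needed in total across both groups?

For two equal groups, n per group = 2·((z_{α/2} + z_β)·σ/δ)².
z_{α/2} = 2.576; z_β = 1.645 (power 95%).
n = 2 × (4.221 × 14.2 / 7.59)² = 2 × 62.36 = 124.72
Round up: n = 125 per group.
Total across both groups: 2 × 125 = 250.

250 total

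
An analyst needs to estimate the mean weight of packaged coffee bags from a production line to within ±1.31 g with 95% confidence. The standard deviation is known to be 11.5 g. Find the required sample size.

For a mean, the margin of error is E = z·σ/√n, so n = (zσ/E)².
At 95% confidence, z = 1.960.
n = (1.960 × 11.5 / 1.31)² = 296.05
Round up: n = 297.

297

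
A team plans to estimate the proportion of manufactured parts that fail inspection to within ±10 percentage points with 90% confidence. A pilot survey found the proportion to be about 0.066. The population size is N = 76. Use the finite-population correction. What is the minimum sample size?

n = 14

For a proportion with margin E = 0.1 at 90% confidence, z = 1.645.
n = p̂(1−p̂)(z/E)² = 0.066 × 0.934 × (1.645/0.1)² = 16.68 — call this n₀.
Finite-population correction with N = 76: n = n₀ / (1 + (n₀−1)/N) = 16.68 / 1.206 = 13.83
Round up: n = 14.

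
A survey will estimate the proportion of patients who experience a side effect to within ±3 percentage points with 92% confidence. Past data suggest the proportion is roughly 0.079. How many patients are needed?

For a proportion with margin E = 0.03 at 92% confidence, z = 1.751.
n = p̂(1−p̂)(z/E)² = 0.079 × 0.921 × (1.751/0.03)² = 247.87
Round up: n = 248.

248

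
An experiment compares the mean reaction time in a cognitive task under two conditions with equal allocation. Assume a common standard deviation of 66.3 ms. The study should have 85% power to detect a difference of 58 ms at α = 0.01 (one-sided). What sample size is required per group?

For two equal groups, n per group = 2·((z_α + z_β)·σ/δ)².
z_α = 2.326; z_β = 1.036 (power 85%).
n = 2 × (3.362 × 66.3 / 58)² = 2 × 14.77 = 29.54
Round up: n = 30 per group.

30 per group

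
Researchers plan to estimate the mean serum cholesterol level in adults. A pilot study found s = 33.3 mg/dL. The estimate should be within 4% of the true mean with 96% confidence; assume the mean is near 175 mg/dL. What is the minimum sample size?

n = 96

For a mean, the margin of error is E = z·σ/√n, so n = (zσ/E)².
At 96% confidence, z = 2.054.
E = 4% of 175 = 7 mg/dL.
n = (2.054 × 33.3 / 7)² = 95.48
Round up: n = 96.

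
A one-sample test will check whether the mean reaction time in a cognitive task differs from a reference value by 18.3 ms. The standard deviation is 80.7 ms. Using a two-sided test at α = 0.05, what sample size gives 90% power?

For a one-sample z-test, n = ((z_{α/2} + z_β)·σ/δ)².
z_{α/2} = 1.960 (two-sided α = 0.05); z_β = 1.282 (power 90% → β = 0.1).
n = (3.242 × 80.7 / 18.3)² = 204.40
Round up: n = 205.

205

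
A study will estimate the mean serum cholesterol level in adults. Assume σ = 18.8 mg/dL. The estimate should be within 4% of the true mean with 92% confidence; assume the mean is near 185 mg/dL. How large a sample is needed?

For a mean, the margin of error is E = z·σ/√n, so n = (zσ/E)².
At 92% confidence, z = 1.751.
E = 4% of 185 = 7.4 mg/dL.
n = (1.751 × 18.8 / 7.4)² = 19.79
Round up: n = 20.

n = 20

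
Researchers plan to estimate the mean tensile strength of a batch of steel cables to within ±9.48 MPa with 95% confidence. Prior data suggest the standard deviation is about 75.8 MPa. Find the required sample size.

246

For a mean, the margin of error is E = z·σ/√n, so n = (zσ/E)².
At 95% confidence, z = 1.960.
n = (1.960 × 75.8 / 9.48)² = 245.60
Round up: n = 246.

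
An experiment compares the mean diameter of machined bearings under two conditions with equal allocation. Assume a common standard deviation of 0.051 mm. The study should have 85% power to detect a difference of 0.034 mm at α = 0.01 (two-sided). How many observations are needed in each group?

59 per group

For two equal groups, n per group = 2·((z_{α/2} + z_β)·σ/δ)².
z_{α/2} = 2.576; z_β = 1.036 (power 85%).
n = 2 × (3.612 × 0.051 / 0.034)² = 2 × 29.35 = 58.70
Round up: n = 59 per group.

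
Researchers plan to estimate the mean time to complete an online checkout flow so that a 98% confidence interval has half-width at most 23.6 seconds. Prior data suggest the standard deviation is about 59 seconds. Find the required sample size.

For a mean, the margin of error is E = z·σ/√n, so n = (zσ/E)².
At 98% confidence, z = 2.326.
n = (2.326 × 59 / 23.6)² = 33.81
Round up: n = 34.

n = 34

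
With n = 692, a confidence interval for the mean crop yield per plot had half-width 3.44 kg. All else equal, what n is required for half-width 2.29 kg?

1562

Margin of error scales as 1/√n, so n₂ = n₁·(E₁/E₂)².
n₂ = 692 × (3.44/2.29)² = 692 × 2.257 = 1561.84
Round up: n₂ = 1562.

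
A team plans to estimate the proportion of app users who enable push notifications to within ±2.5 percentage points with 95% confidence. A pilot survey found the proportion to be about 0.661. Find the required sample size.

For a proportion with margin E = 0.025 at 95% confidence, z = 1.960.
n = p̂(1−p̂)(z/E)² = 0.661 × 0.339 × (1.960/0.025)² = 1377.32
Round up: n = 1378.

1378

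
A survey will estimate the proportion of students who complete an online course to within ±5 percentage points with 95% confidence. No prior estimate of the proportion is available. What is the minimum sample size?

n = 385

For a proportion with margin E = 0.05 at 95% confidence, z = 1.960.
With no prior estimate, use p = 0.5, which maximizes p(1−p) at 0.25.
n = 0.25 × (z/E)² = 0.25 × (1.960/0.05)² = 384.16
Round up: n = 385.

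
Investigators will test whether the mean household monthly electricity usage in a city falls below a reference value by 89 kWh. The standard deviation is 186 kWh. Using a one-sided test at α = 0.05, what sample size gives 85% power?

n = 32

For a one-sample z-test, n = ((z_α + z_β)·σ/δ)².
z_α = 1.645 (one-sided α = 0.05); z_β = 1.036 (power 85% → β = 0.15).
n = (2.681 × 186 / 89)² = 31.39
Round up: n = 32.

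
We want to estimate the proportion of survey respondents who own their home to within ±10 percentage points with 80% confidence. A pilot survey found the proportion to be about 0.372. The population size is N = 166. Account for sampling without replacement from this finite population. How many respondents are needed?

For a proportion with margin E = 0.1 at 80% confidence, z = 1.282.
n = p̂(1−p̂)(z/E)² = 0.372 × 0.628 × (1.282/0.1)² = 38.40 — call this n₀.
Finite-population correction with N = 166: n = n₀ / (1 + (n₀−1)/N) = 38.40 / 1.225 = 31.35
Round up: n = 32.

32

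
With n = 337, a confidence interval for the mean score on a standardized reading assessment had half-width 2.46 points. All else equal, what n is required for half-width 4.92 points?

Margin of error scales as 1/√n, so n₂ = n₁·(E₁/E₂)².
n₂ = 337 × (2.46/4.92)² = 337 × 0.25 = 84.25
Round up: n₂ = 85.

n = 85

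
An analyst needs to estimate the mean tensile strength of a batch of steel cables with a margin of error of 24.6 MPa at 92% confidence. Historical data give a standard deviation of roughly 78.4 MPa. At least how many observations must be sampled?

For a mean, the margin of error is E = z·σ/√n, so n = (zσ/E)².
At 92% confidence, z = 1.751.
n = (1.751 × 78.4 / 24.6)² = 31.14
Round up: n = 32.

32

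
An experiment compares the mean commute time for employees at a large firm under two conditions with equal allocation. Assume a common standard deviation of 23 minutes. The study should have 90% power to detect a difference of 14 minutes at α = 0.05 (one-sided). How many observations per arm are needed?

47 per group

For two equal groups, n per group = 2·((z_α + z_β)·σ/δ)².
z_α = 1.645; z_β = 1.282 (power 90%).
n = 2 × (2.927 × 23 / 14)² = 2 × 23.12 = 46.24
Round up: n = 47 per group.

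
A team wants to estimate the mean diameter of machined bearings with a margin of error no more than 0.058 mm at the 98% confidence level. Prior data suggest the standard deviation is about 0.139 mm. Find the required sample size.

32

For a mean, the margin of error is E = z·σ/√n, so n = (zσ/E)².
At 98% confidence, z = 2.326.
n = (2.326 × 0.139 / 0.058)² = 31.07
Round up: n = 32.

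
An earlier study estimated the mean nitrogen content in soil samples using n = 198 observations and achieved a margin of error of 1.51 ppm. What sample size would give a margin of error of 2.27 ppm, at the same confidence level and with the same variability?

88

Margin of error scales as 1/√n, so n₂ = n₁·(E₁/E₂)².
n₂ = 198 × (1.51/2.27)² = 198 × 0.4425 = 87.61
Round up: n₂ = 88.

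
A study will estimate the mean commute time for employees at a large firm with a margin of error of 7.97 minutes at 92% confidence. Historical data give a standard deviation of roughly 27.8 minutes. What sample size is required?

For a mean, the margin of error is E = z·σ/√n, so n = (zσ/E)².
At 92% confidence, z = 1.751.
n = (1.751 × 27.8 / 7.97)² = 37.30
Round up: n = 38.

38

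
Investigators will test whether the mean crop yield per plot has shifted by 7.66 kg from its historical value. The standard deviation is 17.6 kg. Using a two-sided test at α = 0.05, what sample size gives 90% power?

For a one-sample z-test, n = ((z_{α/2} + z_β)·σ/δ)².
z_{α/2} = 1.960 (two-sided α = 0.05); z_β = 1.282 (power 90% → β = 0.1).
n = (3.242 × 17.6 / 7.66)² = 55.49
Round up: n = 56.

n = 56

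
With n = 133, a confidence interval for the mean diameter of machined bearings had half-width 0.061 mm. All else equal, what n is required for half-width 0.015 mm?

n = 2200

Margin of error scales as 1/√n, so n₂ = n₁·(E₁/E₂)².
n₂ = 133 × (0.061/0.015)² = 133 × 16.54 = 2199.82
Round up: n₂ = 2200.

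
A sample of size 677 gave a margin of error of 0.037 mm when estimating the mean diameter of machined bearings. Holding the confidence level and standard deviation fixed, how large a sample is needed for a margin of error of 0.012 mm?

Margin of error scales as 1/√n, so n₂ = n₁·(E₁/E₂)².
n₂ = 677 × (0.037/0.012)² = 677 × 9.507 = 6436.24
Round up: n₂ = 6437.

n = 6437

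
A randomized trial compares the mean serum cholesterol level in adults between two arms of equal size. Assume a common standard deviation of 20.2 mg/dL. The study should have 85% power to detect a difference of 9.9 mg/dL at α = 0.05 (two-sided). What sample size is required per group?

75 per group

For two equal groups, n per group = 2·((z_{α/2} + z_β)·σ/δ)².
z_{α/2} = 1.960; z_β = 1.036 (power 85%).
n = 2 × (2.996 × 20.2 / 9.9)² = 2 × 37.37 = 74.74
Round up: n = 75 per group.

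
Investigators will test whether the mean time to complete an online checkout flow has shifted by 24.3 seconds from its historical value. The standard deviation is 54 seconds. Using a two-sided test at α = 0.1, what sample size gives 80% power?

For a one-sample z-test, n = ((z_{α/2} + z_β)·σ/δ)².
z_{α/2} = 1.645 (two-sided α = 0.1); z_β = 0.842 (power 80% → β = 0.2).
n = (2.487 × 54 / 24.3)² = 30.54
Round up: n = 31.

n = 31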